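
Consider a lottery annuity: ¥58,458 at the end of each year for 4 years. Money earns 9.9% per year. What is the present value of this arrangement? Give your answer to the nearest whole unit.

This is an ordinary annuity: 4 payments of ¥58,458 at the end of each year.
Periodic rate r = 0.099 per year.
PV = PMT × [(1 − (1+r)^−n)/r] = 58,458 × [1 − (1+r)^−4] / r = ¥185,706

¥185,706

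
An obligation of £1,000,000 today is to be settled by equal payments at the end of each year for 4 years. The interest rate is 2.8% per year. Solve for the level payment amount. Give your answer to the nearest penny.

Level ordinary annuity; solve PV = PMT × [(1 − (1+r)^−n)/r] for PMT.
Periodic rate r = 0.028 per year.
With n = 4: PMT = 1,000,000 / ([(1 − (1+r)^−n)/r]) = £267,741.58

£267,741.58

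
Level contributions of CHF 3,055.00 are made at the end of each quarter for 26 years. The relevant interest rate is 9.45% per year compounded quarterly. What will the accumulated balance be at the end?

This is an ordinary annuity: 104 deposits of CHF 3,055.00 at the end of each quarter.
Periodic rate r = 0.0945/4 per quarter; n is counted in quarters.
FV = PMT × [((1+r)^n − 1)/r] = 3,055 × [(1+r)^104 − 1] / r = CHF 1,337,219.16

CHF 1,337,219.16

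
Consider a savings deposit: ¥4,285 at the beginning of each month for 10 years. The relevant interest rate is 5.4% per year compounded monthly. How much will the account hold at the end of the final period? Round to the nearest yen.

¥682,879

This is an annuity due: 120 deposits of ¥4,285 at the beginning of each month.
Periodic rate r = 0.054/12 per month; n is counted in months.
FV = PMT × [((1+r)^n − 1)/r] × (1+r) = 4,285 × [(1+r)^120 − 1] / r × (1+r) = ¥682,879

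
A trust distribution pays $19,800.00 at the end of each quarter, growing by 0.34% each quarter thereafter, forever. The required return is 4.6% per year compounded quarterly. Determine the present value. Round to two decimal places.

$2,444,444.44

Periodic rate r = 0.046/4 per quarter.
Growing perpetuity (Gordon): PV = PMT₁ / (r − g) = 19,800 / (r − 0.0034) = $2,444,444.44.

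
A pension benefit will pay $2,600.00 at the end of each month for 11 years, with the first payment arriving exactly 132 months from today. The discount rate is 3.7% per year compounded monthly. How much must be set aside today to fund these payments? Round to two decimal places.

$188,135.59

Ordinary annuity of 132 payments, first payment at period 132.
Periodic rate r = 0.037/12 per month; n is counted in months.
The ordinary-annuity PV formula values the stream one period before the first payment (period 131); discount that back 131 periods:
PV₀ = 2,600 × [1 − (1+r)^−132] / r × (1+r)^−131 = $188,135.59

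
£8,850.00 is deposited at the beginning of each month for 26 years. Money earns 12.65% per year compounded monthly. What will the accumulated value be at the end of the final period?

This is an annuity due: 312 deposits of £8,850.00 at the beginning of each month.
Periodic rate r = 0.1265/12 per month; n is counted in months.
FV = PMT × [((1+r)^n − 1)/r] × (1+r) = 8,850 × [(1+r)^312 − 1] / r × (1+r) = £21,513,407.57

£21,513,407.57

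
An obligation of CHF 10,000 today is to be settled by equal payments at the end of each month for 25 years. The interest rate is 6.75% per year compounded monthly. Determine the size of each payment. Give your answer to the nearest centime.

CHF 69.09

Level ordinary annuity; solve PV = PMT × [(1 − (1+r)^−n)/r] for PMT.
Periodic rate r = 0.0675/12 per month; n is counted in months.
With n = 300: PMT = 10,000 / ([(1 − (1+r)^−n)/r]) = CHF 69.09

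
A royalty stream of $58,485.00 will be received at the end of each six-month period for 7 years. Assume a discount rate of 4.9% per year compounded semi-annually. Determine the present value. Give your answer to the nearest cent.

$686,116.94

This is an ordinary annuity: 14 payments of $58,485.00 at the end of each six-month period.
Periodic rate r = 0.049/2 per half-year; n is counted in half-years.
PV = PMT × [(1 − (1+r)^−n)/r] = 58,485 × [1 − (1+r)^−14] / r = $686,116.94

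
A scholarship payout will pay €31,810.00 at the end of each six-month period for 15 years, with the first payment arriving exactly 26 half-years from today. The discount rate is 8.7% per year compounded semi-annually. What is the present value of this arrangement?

Ordinary annuity of 30 payments, first payment at period 26.
Periodic rate r = 0.087/2 per half-year; n is counted in half-years.
The ordinary-annuity PV formula values the stream one period before the first payment (period 25); discount that back 25 periods:
PV₀ = 31,810 × [1 − (1+r)^−30] / r × (1+r)^−25 = €181,904.92

€181,904.92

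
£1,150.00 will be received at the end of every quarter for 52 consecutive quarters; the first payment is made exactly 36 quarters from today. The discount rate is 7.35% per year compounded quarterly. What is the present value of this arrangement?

Ordinary annuity of 52 payments, first payment at period 36.
Periodic rate r = 0.0735/4 per quarter; n is counted in quarters.
The ordinary-annuity PV formula values the stream one period before the first payment (period 35); discount that back 35 periods:
PV₀ = 1,150 × [1 − (1+r)^−52] / r × (1+r)^−35 = £20,252.22

£20,252.22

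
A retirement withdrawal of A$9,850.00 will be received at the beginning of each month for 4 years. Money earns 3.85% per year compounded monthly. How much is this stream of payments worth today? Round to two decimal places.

A$438,948.33

This is an annuity due: 48 payments of A$9,850.00 at the beginning of each month.
Periodic rate r = 0.0385/12 per month; n is counted in months.
PV = PMT × [(1 − (1+r)^−n)/r] × (1+r) = 9,850 × [1 − (1+r)^−48] / r × (1+r) = A$438,948.33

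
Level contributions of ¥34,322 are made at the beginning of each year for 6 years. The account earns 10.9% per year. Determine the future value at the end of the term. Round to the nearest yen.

This is an annuity due: 6 deposits of ¥34,322 at the beginning of each year.
Periodic rate r = 0.109 per year.
FV = PMT × [((1+r)^n − 1)/r] × (1+r) = 34,322 × [(1+r)^6 − 1] / r × (1+r) = ¥300,429

¥300,429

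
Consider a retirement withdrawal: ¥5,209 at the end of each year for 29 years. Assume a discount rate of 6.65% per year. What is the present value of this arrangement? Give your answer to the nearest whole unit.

¥66,223

This is an ordinary annuity: 29 payments of ¥5,209 at the end of each year.
Periodic rate r = 0.0665 per year.
PV = PMT × [(1 − (1+r)^−n)/r] = 5,209 × [1 − (1+r)^−29] / r = ¥66,223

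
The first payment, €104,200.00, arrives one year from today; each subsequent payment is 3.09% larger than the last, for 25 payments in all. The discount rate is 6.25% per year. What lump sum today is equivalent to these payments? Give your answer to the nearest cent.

Periodic rate r = 0.0625 per year.
Growing ordinary annuity: PV = PMT₁ × [1 − ((1+g)/(1+r))^n] / (r − g) = 104,200 × [1 − ((1+0.0309)/(1+r))^25] / (r − 0.0309) = €1,747,329.30.

€1,747,329.30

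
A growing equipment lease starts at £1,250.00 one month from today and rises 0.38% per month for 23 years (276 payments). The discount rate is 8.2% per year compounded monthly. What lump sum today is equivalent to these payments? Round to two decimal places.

Periodic rate r = 0.082/12 per month; n is counted in months.
Growing ordinary annuity: PV = PMT₁ × [1 − ((1+g)/(1+r))^n] / (r − g) = 1,250 × [1 − ((1+0.0038)/(1+r))^276] / (r − 0.0038) = £232,894.87.

£232,894.87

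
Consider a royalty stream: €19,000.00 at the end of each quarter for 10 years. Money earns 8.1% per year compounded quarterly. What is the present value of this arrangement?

This is an ordinary annuity: 40 payments of €19,000.00 at the end of each quarter.
Periodic rate r = 0.081/4 per quarter; n is counted in quarters.
PV = PMT × [(1 − (1+r)^−n)/r] = 19,000 × [1 − (1+r)^−40] / r = €517,482.55

€517,482.55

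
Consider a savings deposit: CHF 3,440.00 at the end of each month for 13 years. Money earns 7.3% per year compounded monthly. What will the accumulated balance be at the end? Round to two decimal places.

CHF 891,031.46

This is an ordinary annuity: 156 deposits of CHF 3,440.00 at the end of each month.
Periodic rate r = 0.073/12 per month; n is counted in months.
FV = PMT × [((1+r)^n − 1)/r] = 3,440 × [(1+r)^156 − 1] / r = CHF 891,031.46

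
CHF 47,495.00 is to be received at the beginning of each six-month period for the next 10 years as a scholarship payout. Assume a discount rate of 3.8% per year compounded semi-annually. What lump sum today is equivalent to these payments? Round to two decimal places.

CHF 799,057.29

This is an annuity due: 20 payments of CHF 47,495.00 at the beginning of each six-month period.
Periodic rate r = 0.038/2 per half-year; n is counted in half-years.
PV = PMT × [(1 − (1+r)^−n)/r] × (1+r) = 47,495 × [1 − (1+r)^−20] / r × (1+r) = CHF 799,057.29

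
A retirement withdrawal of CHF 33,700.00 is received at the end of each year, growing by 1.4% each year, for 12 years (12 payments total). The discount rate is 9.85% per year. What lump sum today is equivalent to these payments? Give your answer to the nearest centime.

CHF 246,190.78

Periodic rate r = 0.0985 per year.
Growing ordinary annuity: PV = PMT₁ × [1 − ((1+g)/(1+r))^n] / (r − g) = 33,700 × [1 − ((1+0.014)/(1+r))^12] / (r − 0.014) = CHF 246,190.78.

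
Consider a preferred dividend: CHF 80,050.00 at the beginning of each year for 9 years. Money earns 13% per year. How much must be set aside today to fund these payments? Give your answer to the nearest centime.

CHF 464,191.56

This is an annuity due: 9 payments of CHF 80,050.00 at the beginning of each year.
Periodic rate r = 0.13 per year.
PV = PMT × [(1 − (1+r)^−n)/r] × (1+r) = 80,050 × [1 − (1+r)^−9] / r × (1+r) = CHF 464,191.56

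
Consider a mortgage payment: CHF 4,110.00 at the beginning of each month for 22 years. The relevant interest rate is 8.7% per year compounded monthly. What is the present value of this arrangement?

CHF 486,205.70

This is an annuity due: 264 payments of CHF 4,110.00 at the beginning of each month.
Periodic rate r = 0.087/12 per month; n is counted in months.
PV = PMT × [(1 − (1+r)^−n)/r] × (1+r) = 4,110 × [1 − (1+r)^−264] / r × (1+r) = CHF 486,205.70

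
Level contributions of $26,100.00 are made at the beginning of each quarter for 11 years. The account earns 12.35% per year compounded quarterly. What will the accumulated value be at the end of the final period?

This is an annuity due: 44 deposits of $26,100.00 at the beginning of each quarter.
Periodic rate r = 0.1235/4 per quarter; n is counted in quarters.
FV = PMT × [((1+r)^n − 1)/r] × (1+r) = 26,100 × [(1+r)^44 − 1] / r × (1+r) = $2,449,823.57

$2,449,823.57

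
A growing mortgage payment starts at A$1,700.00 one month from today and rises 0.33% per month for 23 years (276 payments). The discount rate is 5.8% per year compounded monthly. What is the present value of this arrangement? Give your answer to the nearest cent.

Periodic rate r = 0.058/12 per month; n is counted in months.
Growing ordinary annuity: PV = PMT₁ × [1 − ((1+g)/(1+r))^n] / (r − g) = 1,700 × [1 − ((1+0.0033)/(1+r))^276] / (r − 0.0033) = A$381,312.42.

A$381,312.42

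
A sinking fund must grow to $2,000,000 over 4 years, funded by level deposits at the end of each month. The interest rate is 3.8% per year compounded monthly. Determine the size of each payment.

Level ordinary annuity; solve FV = PMT × [((1+r)^n − 1)/r] for PMT.
Periodic rate r = 0.038/12 per month; n is counted in months.
With n = 48: PMT = 2,000,000 / ([((1+r)^n − 1)/r]) = $38,646.00

$38,646.00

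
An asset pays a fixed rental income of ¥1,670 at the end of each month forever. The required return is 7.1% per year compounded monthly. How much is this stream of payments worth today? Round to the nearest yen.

Periodic rate r = 0.071/12 per month.
Level perpetuity: PV = PMT / r = 1,670 / (0.071/12) = ¥282,254.

¥282,254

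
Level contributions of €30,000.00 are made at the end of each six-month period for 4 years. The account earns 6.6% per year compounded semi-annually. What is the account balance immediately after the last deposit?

€269,627.01

This is an ordinary annuity: 8 deposits of €30,000.00 at the end of each six-month period.
Periodic rate r = 0.066/2 per half-year; n is counted in half-years.
FV = PMT × [((1+r)^n − 1)/r] = 30,000 × [(1+r)^8 − 1] / r = €269,627.01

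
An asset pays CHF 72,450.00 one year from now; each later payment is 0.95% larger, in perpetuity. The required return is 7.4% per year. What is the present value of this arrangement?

Periodic rate r = 0.074 per year.
Growing perpetuity (Gordon): PV = PMT₁ / (r − g) = 72,450 / (r − 0.0095) = CHF 1,123,255.81.

CHF 1,123,255.81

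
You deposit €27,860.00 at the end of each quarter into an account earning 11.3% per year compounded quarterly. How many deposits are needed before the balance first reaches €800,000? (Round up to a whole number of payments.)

22 payments

Periodic rate r = 0.113/4 per quarter; n is counted in quarters.
Ordinary annuity FV: 800,000 = 27,860 × [((1+r)^n − 1)/r].
(1+r)^n = 1 + 800,000 × r / 27,860, so n = ln(1 + 800,000·r/27,860) / ln(1+r) = 21.32.
Round up to a whole number of payments: n = 22.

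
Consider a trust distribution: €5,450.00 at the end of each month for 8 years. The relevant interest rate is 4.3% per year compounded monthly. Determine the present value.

€442,035.62

This is an ordinary annuity: 96 payments of €5,450.00 at the end of each month.
Periodic rate r = 0.043/12 per month; n is counted in months.
PV = PMT × [(1 − (1+r)^−n)/r] = 5,450 × [1 − (1+r)^−96] / r = €442,035.62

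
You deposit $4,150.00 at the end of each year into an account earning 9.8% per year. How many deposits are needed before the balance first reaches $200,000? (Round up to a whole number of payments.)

19 payments

Periodic rate r = 0.098 per year.
Ordinary annuity FV: 200,000 = 4,150 × [((1+r)^n − 1)/r].
(1+r)^n = 1 + 200,000 × r / 4,150, so n = ln(1 + 200,000·r/4,150) / ln(1+r) = 18.66.
Round up to a whole number of payments: n = 19.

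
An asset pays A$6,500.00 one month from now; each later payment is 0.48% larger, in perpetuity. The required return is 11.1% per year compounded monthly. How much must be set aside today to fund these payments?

A$1,460,674.16

Periodic rate r = 0.111/12 per month.
Growing perpetuity (Gordon): PV = PMT₁ / (r − g) = 6,500 / (r − 0.0048) = A$1,460,674.16.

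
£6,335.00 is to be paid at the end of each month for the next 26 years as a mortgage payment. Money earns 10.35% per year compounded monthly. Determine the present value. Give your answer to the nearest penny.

This is an ordinary annuity: 312 payments of £6,335.00 at the end of each month.
Periodic rate r = 0.1035/12 per month; n is counted in months.
PV = PMT × [(1 − (1+r)^−n)/r] = 6,335 × [1 − (1+r)^−312] / r = £684,106.48

£684,106.48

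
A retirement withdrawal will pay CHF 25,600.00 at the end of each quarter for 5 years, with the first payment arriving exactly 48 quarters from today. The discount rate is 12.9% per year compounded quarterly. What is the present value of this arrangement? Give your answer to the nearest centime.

Ordinary annuity of 20 payments, first payment at period 48.
Periodic rate r = 0.129/4 per quarter; n is counted in quarters.
The ordinary-annuity PV formula values the stream one period before the first payment (period 47); discount that back 47 periods:
PV₀ = 25,600 × [1 − (1+r)^−20] / r × (1+r)^−47 = CHF 83,924.46

CHF 83,924.46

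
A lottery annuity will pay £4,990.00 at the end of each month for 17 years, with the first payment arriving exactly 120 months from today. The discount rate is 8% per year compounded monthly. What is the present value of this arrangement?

£251,943.47

Ordinary annuity of 204 payments, first payment at period 120.
Periodic rate r = 0.08/12 per month; n is counted in months.
The ordinary-annuity PV formula values the stream one period before the first payment (period 119); discount that back 119 periods:
PV₀ = 4,990 × [1 − (1+r)^−204] / r × (1+r)^−119 = £251,943.47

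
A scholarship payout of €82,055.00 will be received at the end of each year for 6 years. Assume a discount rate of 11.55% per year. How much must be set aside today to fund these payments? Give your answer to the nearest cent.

This is an ordinary annuity: 6 payments of €82,055.00 at the end of each year.
Periodic rate r = 0.1155 per year.
PV = PMT × [(1 − (1+r)^−n)/r] = 82,055 × [1 − (1+r)^−6] / r = €341,705.32

€341,705.32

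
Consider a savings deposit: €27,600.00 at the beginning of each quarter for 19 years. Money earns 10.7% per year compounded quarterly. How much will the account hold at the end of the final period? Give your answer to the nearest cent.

This is an annuity due: 76 deposits of €27,600.00 at the beginning of each quarter.
Periodic rate r = 0.107/4 per quarter; n is counted in quarters.
FV = PMT × [((1+r)^n − 1)/r] × (1+r) = 27,600 × [(1+r)^76 − 1] / r × (1+r) = €6,817,755.57

€6,817,755.57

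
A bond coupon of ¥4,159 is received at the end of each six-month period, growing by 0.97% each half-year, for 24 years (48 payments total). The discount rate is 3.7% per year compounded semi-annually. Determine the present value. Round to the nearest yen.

¥161,005

Periodic rate r = 0.037/2 per half-year; n is counted in half-years.
Growing ordinary annuity: PV = PMT₁ × [1 − ((1+g)/(1+r))^n] / (r − g) = 4,159 × [1 − ((1+0.0097)/(1+r))^48] / (r − 0.0097) = ¥161,005.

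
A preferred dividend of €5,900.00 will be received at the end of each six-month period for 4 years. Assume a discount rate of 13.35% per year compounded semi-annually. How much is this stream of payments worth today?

€35,678.72

This is an ordinary annuity: 8 payments of €5,900.00 at the end of each six-month period.
Periodic rate r = 0.1335/2 per half-year; n is counted in half-years.
PV = PMT × [(1 − (1+r)^−n)/r] = 5,900 × [1 − (1+r)^−8] / r = €35,678.72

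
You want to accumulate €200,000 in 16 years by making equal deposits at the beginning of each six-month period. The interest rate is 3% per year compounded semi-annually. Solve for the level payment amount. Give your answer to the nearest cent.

Level annuity due; solve FV = PMT × [((1+r)^n − 1)/r] × (1+r) for PMT.
Periodic rate r = 0.03/2 per half-year; n is counted in half-years.
With n = 32: PMT = 200,000 / ([((1+r)^n − 1)/r] × (1+r)) = €4,842.78

€4,842.78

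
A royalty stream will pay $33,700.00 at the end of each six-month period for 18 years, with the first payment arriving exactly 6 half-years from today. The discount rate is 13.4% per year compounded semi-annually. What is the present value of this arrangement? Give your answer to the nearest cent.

Ordinary annuity of 36 payments, first payment at period 6.
Periodic rate r = 0.134/2 per half-year; n is counted in half-years.
The ordinary-annuity PV formula values the stream one period before the first payment (period 5); discount that back 5 periods:
PV₀ = 33,700 × [1 − (1+r)^−36] / r × (1+r)^−5 = $328,469.38

$328,469.38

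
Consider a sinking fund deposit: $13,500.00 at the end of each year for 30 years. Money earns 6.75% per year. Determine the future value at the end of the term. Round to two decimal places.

$1,219,274.85

This is an ordinary annuity: 30 deposits of $13,500.00 at the end of each year.
Periodic rate r = 0.0675 per year.
FV = PMT × [((1+r)^n − 1)/r] = 13,500 × [(1+r)^30 − 1] / r = $1,219,274.85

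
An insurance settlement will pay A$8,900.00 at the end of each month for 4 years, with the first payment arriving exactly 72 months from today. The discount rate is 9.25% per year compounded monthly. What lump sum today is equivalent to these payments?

Ordinary annuity of 48 payments, first payment at period 72.
Periodic rate r = 0.0925/12 per month; n is counted in months.
The ordinary-annuity PV formula values the stream one period before the first payment (period 71); discount that back 71 periods:
PV₀ = 8,900 × [1 − (1+r)^−48] / r × (1+r)^−71 = A$206,351.46

A$206,351.46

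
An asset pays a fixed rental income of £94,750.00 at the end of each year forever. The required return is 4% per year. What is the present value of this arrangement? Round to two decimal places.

Periodic rate r = 0.04 per year.
Level perpetuity: PV = PMT / r = 94,750 / (0.04) = £2,368,750.00.

£2,368,750.00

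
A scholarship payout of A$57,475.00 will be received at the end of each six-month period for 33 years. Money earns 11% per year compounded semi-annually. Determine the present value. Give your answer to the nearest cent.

This is an ordinary annuity: 66 payments of A$57,475.00 at the end of each six-month period.
Periodic rate r = 0.11/2 per half-year; n is counted in half-years.
PV = PMT × [(1 − (1+r)^−n)/r] = 57,475 × [1 − (1+r)^−66] / r = A$1,014,489.17

A$1,014,489.17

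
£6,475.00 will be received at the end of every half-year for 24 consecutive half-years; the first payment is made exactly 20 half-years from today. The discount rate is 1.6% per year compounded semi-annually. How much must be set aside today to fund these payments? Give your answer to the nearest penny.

Ordinary annuity of 24 payments, first payment at period 20.
Periodic rate r = 0.016/2 per half-year; n is counted in half-years.
The ordinary-annuity PV formula values the stream one period before the first payment (period 19); discount that back 19 periods:
PV₀ = 6,475 × [1 − (1+r)^−24] / r × (1+r)^−19 = £121,089.00

£121,089.00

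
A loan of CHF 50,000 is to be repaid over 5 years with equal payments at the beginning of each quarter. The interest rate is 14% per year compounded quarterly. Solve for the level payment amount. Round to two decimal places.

CHF 3,399.09

Level annuity due; solve PV = PMT × [(1 − (1+r)^−n)/r] × (1+r) for PMT.
Periodic rate r = 0.14/4 per quarter; n is counted in quarters.
With n = 20: PMT = 50,000 / ([(1 − (1+r)^−n)/r] × (1+r)) = CHF 3,399.09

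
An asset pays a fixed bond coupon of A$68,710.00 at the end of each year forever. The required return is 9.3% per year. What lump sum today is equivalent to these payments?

Periodic rate r = 0.093 per year.
Level perpetuity: PV = PMT / r = 68,710 / (0.093) = A$738,817.20.

A$738,817.20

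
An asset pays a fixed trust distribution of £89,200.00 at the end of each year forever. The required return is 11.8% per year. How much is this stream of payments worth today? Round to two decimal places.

£755,932.20

Periodic rate r = 0.118 per year.
Level perpetuity: PV = PMT / r = 89,200 / (0.118) = £755,932.20.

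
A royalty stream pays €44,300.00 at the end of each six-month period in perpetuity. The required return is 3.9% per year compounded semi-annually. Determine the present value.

Periodic rate r = 0.039/2 per half-year.
Level perpetuity: PV = PMT / r = 44,300 / (0.039/2) = €2,271,794.87.

€2,271,794.87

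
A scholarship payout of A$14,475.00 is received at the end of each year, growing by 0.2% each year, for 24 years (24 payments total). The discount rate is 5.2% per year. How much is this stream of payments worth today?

A$199,530.33

Periodic rate r = 0.052 per year.
Growing ordinary annuity: PV = PMT₁ × [1 − ((1+g)/(1+r))^n] / (r − g) = 14,475 × [1 − ((1+0.002)/(1+r))^24] / (r − 0.002) = A$199,530.33.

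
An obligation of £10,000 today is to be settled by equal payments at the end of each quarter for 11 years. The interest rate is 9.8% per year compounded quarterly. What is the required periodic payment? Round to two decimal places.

Level ordinary annuity; solve PV = PMT × [(1 − (1+r)^−n)/r] for PMT.
Periodic rate r = 0.098/4 per quarter; n is counted in quarters.
With n = 44: PMT = 10,000 / ([(1 − (1+r)^−n)/r]) = £373.89

£373.89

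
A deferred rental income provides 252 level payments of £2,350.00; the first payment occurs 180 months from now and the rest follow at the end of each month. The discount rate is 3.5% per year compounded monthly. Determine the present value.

Ordinary annuity of 252 payments, first payment at period 180.
Periodic rate r = 0.035/12 per month; n is counted in months.
The ordinary-annuity PV formula values the stream one period before the first payment (period 179); discount that back 179 periods:
PV₀ = 2,350 × [1 − (1+r)^−252] / r × (1+r)^−179 = £248,748.74

£248,748.74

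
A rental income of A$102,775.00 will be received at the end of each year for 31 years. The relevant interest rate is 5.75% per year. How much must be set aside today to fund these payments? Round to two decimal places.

This is an ordinary annuity: 31 payments of A$102,775.00 at the end of each year.
Periodic rate r = 0.0575 per year.
PV = PMT × [(1 − (1+r)^−n)/r] = 102,775 × [1 − (1+r)^−31] / r = A$1,471,507.05

A$1,471,507.05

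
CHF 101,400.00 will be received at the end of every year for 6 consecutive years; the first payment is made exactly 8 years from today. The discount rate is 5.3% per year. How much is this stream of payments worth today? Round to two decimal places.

CHF 355,123.22

Ordinary annuity of 6 payments, first payment at period 8.
Periodic rate r = 0.053 per year.
The ordinary-annuity PV formula values the stream one period before the first payment (period 7); discount that back 7 periods:
PV₀ = 101,400 × [1 − (1+r)^−6] / r × (1+r)^−7 = CHF 355,123.22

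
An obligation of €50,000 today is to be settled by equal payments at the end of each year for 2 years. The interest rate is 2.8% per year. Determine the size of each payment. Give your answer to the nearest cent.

Level ordinary annuity; solve PV = PMT × [(1 − (1+r)^−n)/r] for PMT.
Periodic rate r = 0.028 per year.
With n = 2: PMT = 50,000 / ([(1 − (1+r)^−n)/r]) = €26,054.83

€26,054.83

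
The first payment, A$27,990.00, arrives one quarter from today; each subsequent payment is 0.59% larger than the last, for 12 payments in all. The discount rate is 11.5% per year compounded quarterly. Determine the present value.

A$289,418.54

Periodic rate r = 0.115/4 per quarter; n is counted in quarters.
Growing ordinary annuity: PV = PMT₁ × [1 − ((1+g)/(1+r))^n] / (r − g) = 27,990 × [1 − ((1+0.0059)/(1+r))^12] / (r − 0.0059) = A$289,418.54.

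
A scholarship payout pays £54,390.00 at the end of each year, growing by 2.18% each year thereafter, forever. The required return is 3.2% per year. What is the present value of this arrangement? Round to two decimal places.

Periodic rate r = 0.032 per year.
Growing perpetuity (Gordon): PV = PMT₁ / (r − g) = 54,390 / (r − 0.0218) = £5,332,352.94.

£5,332,352.94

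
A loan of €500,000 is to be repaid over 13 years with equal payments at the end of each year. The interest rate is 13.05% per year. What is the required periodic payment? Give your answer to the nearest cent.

Level ordinary annuity; solve PV = PMT × [(1 − (1+r)^−n)/r] for PMT.
Periodic rate r = 0.1305 per year.
With n = 13: PMT = 500,000 / ([(1 − (1+r)^−n)/r]) = €81,868.87

€81,868.87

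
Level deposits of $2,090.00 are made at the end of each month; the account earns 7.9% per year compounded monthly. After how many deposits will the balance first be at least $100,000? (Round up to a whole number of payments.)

Periodic rate r = 0.079/12 per month; n is counted in months.
Ordinary annuity FV: 100,000 = 2,090 × [((1+r)^n − 1)/r].
(1+r)^n = 1 + 100,000 × r / 2,090, so n = ln(1 + 100,000·r/2,090) / ln(1+r) = 41.73.
Round up to a whole number of payments: n = 42.

42 payments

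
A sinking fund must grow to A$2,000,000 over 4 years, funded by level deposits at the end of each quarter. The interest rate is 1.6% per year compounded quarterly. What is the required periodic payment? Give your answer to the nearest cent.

A$121,292.41

Level ordinary annuity; solve FV = PMT × [((1+r)^n − 1)/r] for PMT.
Periodic rate r = 0.016/4 per quarter; n is counted in quarters.
With n = 16: PMT = 2,000,000 / ([((1+r)^n − 1)/r]) = A$121,292.41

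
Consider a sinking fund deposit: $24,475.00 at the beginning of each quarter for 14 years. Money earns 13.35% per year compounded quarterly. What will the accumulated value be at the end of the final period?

$4,006,552.13

This is an annuity due: 56 deposits of $24,475.00 at the beginning of each quarter.
Periodic rate r = 0.1335/4 per quarter; n is counted in quarters.
FV = PMT × [((1+r)^n − 1)/r] × (1+r) = 24,475 × [(1+r)^56 − 1] / r × (1+r) = $4,006,552.13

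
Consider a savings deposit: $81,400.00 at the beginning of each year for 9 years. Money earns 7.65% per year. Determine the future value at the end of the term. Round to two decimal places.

This is an annuity due: 9 deposits of $81,400.00 at the beginning of each year.
Periodic rate r = 0.0765 per year.
FV = PMT × [((1+r)^n − 1)/r] × (1+r) = 81,400 × [(1+r)^9 − 1] / r × (1+r) = $1,078,386.55

$1,078,386.55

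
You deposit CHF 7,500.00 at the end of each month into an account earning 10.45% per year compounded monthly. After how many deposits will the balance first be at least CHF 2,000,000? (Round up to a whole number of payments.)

Periodic rate r = 0.1045/12 per month; n is counted in months.
Ordinary annuity FV: 2,000,000 = 7,500 × [((1+r)^n − 1)/r].
(1+r)^n = 1 + 2,000,000 × r / 7,500, so n = ln(1 + 2,000,000·r/7,500) / ln(1+r) = 138.47.
Round up to a whole number of payments: n = 139.

139 payments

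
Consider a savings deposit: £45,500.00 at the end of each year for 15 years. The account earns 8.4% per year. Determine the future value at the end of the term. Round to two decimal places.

£1,274,565.42

This is an ordinary annuity: 15 deposits of £45,500.00 at the end of each year.
Periodic rate r = 0.084 per year.
FV = PMT × [((1+r)^n − 1)/r] = 45,500 × [(1+r)^15 − 1] / r = £1,274,565.42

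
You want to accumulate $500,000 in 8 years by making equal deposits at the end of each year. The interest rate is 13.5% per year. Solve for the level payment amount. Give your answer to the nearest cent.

Level ordinary annuity; solve FV = PMT × [((1+r)^n − 1)/r] for PMT.
Periodic rate r = 0.135 per year.
With n = 8: PMT = 500,000 / ([((1+r)^n − 1)/r]) = $38,483.06

$38,483.06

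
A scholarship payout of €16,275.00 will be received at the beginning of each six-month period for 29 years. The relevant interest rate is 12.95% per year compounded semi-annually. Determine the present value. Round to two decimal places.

€260,592.95

This is an annuity due: 58 payments of €16,275.00 at the beginning of each six-month period.
Periodic rate r = 0.1295/2 per half-year; n is counted in half-years.
PV = PMT × [(1 − (1+r)^−n)/r] × (1+r) = 16,275 × [1 − (1+r)^−58] / r × (1+r) = €260,592.95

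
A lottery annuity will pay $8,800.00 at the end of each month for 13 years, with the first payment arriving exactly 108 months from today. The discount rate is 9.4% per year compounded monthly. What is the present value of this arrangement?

$343,152.51

Ordinary annuity of 156 payments, first payment at period 108.
Periodic rate r = 0.094/12 per month; n is counted in months.
The ordinary-annuity PV formula values the stream one period before the first payment (period 107); discount that back 107 periods:
PV₀ = 8,800 × [1 − (1+r)^−156] / r × (1+r)^−107 = $343,152.51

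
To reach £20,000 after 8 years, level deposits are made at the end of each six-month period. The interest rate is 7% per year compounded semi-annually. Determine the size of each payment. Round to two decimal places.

Level ordinary annuity; solve FV = PMT × [((1+r)^n − 1)/r] for PMT.
Periodic rate r = 0.07/2 per half-year; n is counted in half-years.
With n = 16: PMT = 20,000 / ([((1+r)^n − 1)/r]) = £953.70

£953.70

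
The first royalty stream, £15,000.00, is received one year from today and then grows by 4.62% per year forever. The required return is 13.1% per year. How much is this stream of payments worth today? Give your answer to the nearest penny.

Periodic rate r = 0.131 per year.
Growing perpetuity (Gordon): PV = PMT₁ / (r − g) = 15,000 / (r − 0.0462) = £176,886.79.

£176,886.79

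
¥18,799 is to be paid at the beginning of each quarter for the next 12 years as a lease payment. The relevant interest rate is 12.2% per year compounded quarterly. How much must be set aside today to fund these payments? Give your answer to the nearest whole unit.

¥484,991

This is an annuity due: 48 payments of ¥18,799 at the beginning of each quarter.
Periodic rate r = 0.122/4 per quarter; n is counted in quarters.
PV = PMT × [(1 − (1+r)^−n)/r] × (1+r) = 18,799 × [1 − (1+r)^−48] / r × (1+r) = ¥484,991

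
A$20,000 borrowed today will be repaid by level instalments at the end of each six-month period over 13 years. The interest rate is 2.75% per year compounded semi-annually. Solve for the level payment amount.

Level ordinary annuity; solve PV = PMT × [(1 − (1+r)^−n)/r] for PMT.
Periodic rate r = 0.0275/2 per half-year; n is counted in half-years.
With n = 26: PMT = 20,000 / ([(1 − (1+r)^−n)/r]) = A$920.13

A$920.13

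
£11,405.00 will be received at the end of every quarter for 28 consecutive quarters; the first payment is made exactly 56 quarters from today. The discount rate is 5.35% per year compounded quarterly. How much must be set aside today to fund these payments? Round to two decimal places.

Ordinary annuity of 28 payments, first payment at period 56.
Periodic rate r = 0.0535/4 per quarter; n is counted in quarters.
The ordinary-annuity PV formula values the stream one period before the first payment (period 55); discount that back 55 periods:
PV₀ = 11,405 × [1 − (1+r)^−28] / r × (1+r)^−55 = £127,562.70

£127,562.70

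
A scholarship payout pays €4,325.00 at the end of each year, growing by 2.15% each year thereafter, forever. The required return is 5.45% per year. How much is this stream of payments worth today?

Periodic rate r = 0.0545 per year.
Growing perpetuity (Gordon): PV = PMT₁ / (r − g) = 4,325 / (r − 0.0215) = €131,060.61.

€131,060.61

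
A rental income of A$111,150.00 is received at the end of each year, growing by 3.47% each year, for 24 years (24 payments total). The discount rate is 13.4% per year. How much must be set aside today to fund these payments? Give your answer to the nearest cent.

Periodic rate r = 0.134 per year.
Growing ordinary annuity: PV = PMT₁ × [1 − ((1+g)/(1+r))^n] / (r − g) = 111,150 × [1 − ((1+0.0347)/(1+r))^24] / (r − 0.0347) = A$995,229.09.

A$995,229.09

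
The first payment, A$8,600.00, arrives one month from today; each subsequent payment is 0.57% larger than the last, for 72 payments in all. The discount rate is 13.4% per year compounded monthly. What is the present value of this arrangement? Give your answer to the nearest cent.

A$508,374.12

Periodic rate r = 0.134/12 per month; n is counted in months.
Growing ordinary annuity: PV = PMT₁ × [1 − ((1+g)/(1+r))^n] / (r − g) = 8,600 × [1 − ((1+0.0057)/(1+r))^72] / (r − 0.0057) = A$508,374.12.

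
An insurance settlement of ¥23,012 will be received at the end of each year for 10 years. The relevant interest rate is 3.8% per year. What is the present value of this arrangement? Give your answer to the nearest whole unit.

This is an ordinary annuity: 10 payments of ¥23,012 at the end of each year.
Periodic rate r = 0.038 per year.
PV = PMT × [(1 − (1+r)^−n)/r] = 23,012 × [1 − (1+r)^−10] / r = ¥188,520

¥188,520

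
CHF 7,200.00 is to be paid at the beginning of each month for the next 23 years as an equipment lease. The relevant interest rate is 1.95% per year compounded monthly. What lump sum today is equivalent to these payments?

CHF 1,602,915.46

This is an annuity due: 276 payments of CHF 7,200.00 at the beginning of each month.
Periodic rate r = 0.0195/12 per month; n is counted in months.
PV = PMT × [(1 − (1+r)^−n)/r] × (1+r) = 7,200 × [1 − (1+r)^−276] / r × (1+r) = CHF 1,602,915.46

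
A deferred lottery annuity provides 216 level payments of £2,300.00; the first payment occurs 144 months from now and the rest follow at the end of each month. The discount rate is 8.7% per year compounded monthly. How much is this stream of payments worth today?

Ordinary annuity of 216 payments, first payment at period 144.
Periodic rate r = 0.087/12 per month; n is counted in months.
The ordinary-annuity PV formula values the stream one period before the first payment (period 143); discount that back 143 periods:
PV₀ = 2,300 × [1 − (1+r)^−216] / r × (1+r)^−143 = £89,197.39

£89,197.39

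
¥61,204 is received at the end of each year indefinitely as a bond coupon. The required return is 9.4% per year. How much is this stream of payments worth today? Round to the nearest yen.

¥651,106

Periodic rate r = 0.094 per year.
Level perpetuity: PV = PMT / r = 61,204 / (0.094) = ¥651,106.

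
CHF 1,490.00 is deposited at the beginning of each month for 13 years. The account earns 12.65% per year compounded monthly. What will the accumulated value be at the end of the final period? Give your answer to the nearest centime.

CHF 590,480.71

This is an annuity due: 156 deposits of CHF 1,490.00 at the beginning of each month.
Periodic rate r = 0.1265/12 per month; n is counted in months.
FV = PMT × [((1+r)^n − 1)/r] × (1+r) = 1,490 × [(1+r)^156 − 1] / r × (1+r) = CHF 590,480.71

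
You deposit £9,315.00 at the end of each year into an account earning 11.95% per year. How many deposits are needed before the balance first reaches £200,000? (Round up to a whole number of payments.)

12 payments

Periodic rate r = 0.1195 per year.
Ordinary annuity FV: 200,000 = 9,315 × [((1+r)^n − 1)/r].
(1+r)^n = 1 + 200,000 × r / 9,315, so n = ln(1 + 200,000·r/9,315) / ln(1+r) = 11.26.
Round up to a whole number of payments: n = 12.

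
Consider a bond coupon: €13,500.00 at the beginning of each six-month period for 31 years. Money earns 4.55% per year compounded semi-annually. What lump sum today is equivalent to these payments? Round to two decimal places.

€456,449.18

This is an annuity due: 62 payments of €13,500.00 at the beginning of each six-month period.
Periodic rate r = 0.0455/2 per half-year; n is counted in half-years.
PV = PMT × [(1 − (1+r)^−n)/r] × (1+r) = 13,500 × [1 − (1+r)^−62] / r × (1+r) = €456,449.18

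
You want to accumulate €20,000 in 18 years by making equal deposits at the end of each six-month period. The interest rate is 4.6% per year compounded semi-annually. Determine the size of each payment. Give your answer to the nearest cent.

€362.96

Level ordinary annuity; solve FV = PMT × [((1+r)^n − 1)/r] for PMT.
Periodic rate r = 0.046/2 per half-year; n is counted in half-years.
With n = 36: PMT = 20,000 / ([((1+r)^n − 1)/r]) = €362.96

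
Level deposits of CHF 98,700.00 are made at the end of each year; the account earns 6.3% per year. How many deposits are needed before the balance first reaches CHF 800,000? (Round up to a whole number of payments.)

7 payments

Periodic rate r = 0.063 per year.
Ordinary annuity FV: 800,000 = 98,700 × [((1+r)^n − 1)/r].
(1+r)^n = 1 + 800,000 × r / 98,700, so n = ln(1 + 800,000·r/98,700) / ln(1+r) = 6.75.
Round up to a whole number of payments: n = 7.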